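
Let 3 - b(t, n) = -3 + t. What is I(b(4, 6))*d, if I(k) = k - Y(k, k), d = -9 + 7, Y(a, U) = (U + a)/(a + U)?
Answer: -2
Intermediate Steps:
Y(a, U) = 1 (Y(a, U) = (U + a)/(U + a) = 1)
b(t, n) = 6 - t (b(t, n) = 3 - (-3 + t) = 3 + (3 - t) = 6 - t)
d = -2
I(k) = -1 + k (I(k) = k - 1*1 = k - 1 = -1 + k)
I(b(4, 6))*d = (-1 + (6 - 1*4))*(-2) = (-1 + (6 - 4))*(-2) = (-1 + 2)*(-2) = 1*(-2) = -2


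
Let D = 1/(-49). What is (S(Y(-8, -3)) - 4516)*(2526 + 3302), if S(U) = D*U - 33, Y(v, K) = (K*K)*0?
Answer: -26511572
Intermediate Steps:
D = -1/49 ≈ -0.020408
Y(v, K) = 0 (Y(v, K) = K²*0 = 0)
S(U) = -33 - U/49 (S(U) = -U/49 - 33 = -33 - U/49)
(S(Y(-8, -3)) - 4516)*(2526 + 3302) = ((-33 - 1/49*0) - 4516)*(2526 + 3302) = ((-33 + 0) - 4516)*5828 = (-33 - 4516)*5828 = -4549*5828 = -26511572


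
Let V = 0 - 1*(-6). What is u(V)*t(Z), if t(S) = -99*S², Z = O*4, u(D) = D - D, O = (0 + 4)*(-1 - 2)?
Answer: 0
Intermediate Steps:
O = -12 (O = 4*(-3) = -12)
V = 6 (V = 0 + 6 = 6)
u(D) = 0
Z = -48 (Z = -12*4 = -48)
u(V)*t(Z) = 0*(-99*(-48)²) = 0*(-99*2304) = 0*(-228096) = 0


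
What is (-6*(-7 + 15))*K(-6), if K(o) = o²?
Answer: -1728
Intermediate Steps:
(-6*(-7 + 15))*K(-6) = -6*(-7 + 15)*(-6)² = -6*8*36 = -48*36 = -1728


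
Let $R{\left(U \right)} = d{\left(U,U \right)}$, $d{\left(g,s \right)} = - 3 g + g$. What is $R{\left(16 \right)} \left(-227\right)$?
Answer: $7264$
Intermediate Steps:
$d{\left(g,s \right)} = - 2 g$
$R{\left(U \right)} = - 2 U$
$R{\left(16 \right)} \left(-227\right) = \left(-2\right) 16 \left(-227\right) = \left(-32\right) \left(-227\right) = 7264$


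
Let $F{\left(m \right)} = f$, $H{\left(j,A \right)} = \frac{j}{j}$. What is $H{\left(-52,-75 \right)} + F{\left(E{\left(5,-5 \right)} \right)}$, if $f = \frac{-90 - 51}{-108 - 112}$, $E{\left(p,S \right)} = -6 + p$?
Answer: $\frac{361}{220} \approx 1.6409$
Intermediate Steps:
$H{\left(j,A \right)} = 1$
$f = \frac{141}{220}$ ($f = - \frac{141}{-220} = \left(-141\right) \left(- \frac{1}{220}\right) = \frac{141}{220} \approx 0.64091$)
$F{\left(m \right)} = \frac{141}{220}$
$H{\left(-52,-75 \right)} + F{\left(E{\left(5,-5 \right)} \right)} = 1 + \frac{141}{220} = \frac{361}{220}$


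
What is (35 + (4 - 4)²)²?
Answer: 1225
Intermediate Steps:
(35 + (4 - 4)²)² = (35 + 0²)² = (35 + 0)² = 35² = 1225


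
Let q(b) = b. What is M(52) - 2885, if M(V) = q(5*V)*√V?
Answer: -2885 + 520*√13 ≈ -1010.1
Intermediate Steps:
M(V) = 5*V^(3/2) (M(V) = (5*V)*√V = 5*V^(3/2))
M(52) - 2885 = 5*52^(3/2) - 2885 = 5*(104*√13) - 2885 = 520*√13 - 2885 = -2885 + 520*√13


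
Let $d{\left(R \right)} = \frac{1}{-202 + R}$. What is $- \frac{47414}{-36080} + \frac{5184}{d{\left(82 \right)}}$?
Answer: $- \frac{11222299493}{18040} \approx -6.2208 \cdot 10^{5}$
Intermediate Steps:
$- \frac{47414}{-36080} + \frac{5184}{d{\left(82 \right)}} = - \frac{47414}{-36080} + \frac{5184}{\frac{1}{-202 + 82}} = \left(-47414\right) \left(- \frac{1}{36080}\right) + \frac{5184}{\frac{1}{-120}} = \frac{23707}{18040} + \frac{5184}{- \frac{1}{120}} = \frac{23707}{18040} + 5184 \left(-120\right) = \frac{23707}{18040} - 622080 = - \frac{11222299493}{18040}$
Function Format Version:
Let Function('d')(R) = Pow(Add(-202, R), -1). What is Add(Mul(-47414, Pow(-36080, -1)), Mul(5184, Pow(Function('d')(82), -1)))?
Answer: Rational(-11222299493, 18040) ≈ -6.2208e+5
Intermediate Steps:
Add(Mul(-47414, Pow(-36080, -1)), Mul(5184, Pow(Function('d')(82), -1))) = Add(Mul(-47414, Pow(-36080, -1)), Mul(5184, Pow(Pow(Add(-202, 82), -1), -1))) = Add(Mul(-47414, Rational(-1, 36080)), Mul(5184, Pow(Pow(-120, -1), -1))) = Add(Rational(23707, 18040), Mul(5184, Pow(Rational(-1, 120), -1))) = Add(Rational(23707, 18040), Mul(5184, -120)) = Add(Rational(23707, 18040), -622080) = Rational(-11222299493, 18040)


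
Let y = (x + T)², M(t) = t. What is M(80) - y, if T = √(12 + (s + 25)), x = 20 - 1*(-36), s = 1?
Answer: 80 - (56 + √38)² ≈ -3784.4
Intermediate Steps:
x = 56 (x = 20 + 36 = 56)
T = √38 (T = √(12 + (1 + 25)) = √(12 + 26) = √38 ≈ 6.1644)
y = (56 + √38)² ≈ 3864.4
M(80) - y = 80 - (56 + √38)²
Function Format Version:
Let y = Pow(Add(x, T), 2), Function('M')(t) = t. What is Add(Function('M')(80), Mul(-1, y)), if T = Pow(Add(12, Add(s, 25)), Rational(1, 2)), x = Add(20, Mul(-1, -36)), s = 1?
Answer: Add(80, Mul(-1, Pow(Add(56, Pow(38, Rational(1, 2))), 2))) ≈ -3784.4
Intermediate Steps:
x = 56 (x = Add(20, 36) = 56)
T = Pow(38, Rational(1, 2)) (T = Pow(Add(12, Add(1, 25)), Rational(1, 2)) = Pow(Add(12, 26), Rational(1, 2)) = Pow(38, Rational(1, 2)) ≈ 6.1644)
y = Pow(Add(56, Pow(38, Rational(1, 2))), 2) ≈ 3864.4
Add(Function('M')(80), Mul(-1, y)) = Add(80, Mul(-1, Pow(Add(56, Pow(38, Rational(1, 2))), 2)))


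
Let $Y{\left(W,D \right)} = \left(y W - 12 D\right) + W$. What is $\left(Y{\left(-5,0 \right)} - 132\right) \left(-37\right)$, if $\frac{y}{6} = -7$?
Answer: $-2701$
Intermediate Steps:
$y = -42$ ($y = 6 \left(-7\right) = -42$)
$Y{\left(W,D \right)} = - 41 W - 12 D$ ($Y{\left(W,D \right)} = \left(- 42 W - 12 D\right) + W = - 41 W - 12 D$)
$\left(Y{\left(-5,0 \right)} - 132\right) \left(-37\right) = \left(\left(\left(-41\right) \left(-5\right) - 0\right) - 132\right) \left(-37\right) = \left(\left(205 + 0\right) - 132\right) \left(-37\right) = \left(205 - 132\right) \left(-37\right) = 73 \left(-37\right) = -2701$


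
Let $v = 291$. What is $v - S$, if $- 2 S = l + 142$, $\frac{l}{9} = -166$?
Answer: $-385$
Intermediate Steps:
$l = -1494$ ($l = 9 \left(-166\right) = -1494$)
$S = 676$ ($S = - \frac{-1494 + 142}{2} = \left(- \frac{1}{2}\right) \left(-1352\right) = 676$)
$v - S = 291 - 676 = -385$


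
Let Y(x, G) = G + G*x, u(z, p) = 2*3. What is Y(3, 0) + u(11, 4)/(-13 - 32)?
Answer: -2/15 ≈ -0.13333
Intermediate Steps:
u(z, p) = 6
Y(3, 0) + u(11, 4)/(-13 - 32) = 0*(1 + 3) + 6/(-13 - 32) = 0*4 + 6/(-45) = 0 + 6*(-1/45) = 0 - 2/15 = -2/15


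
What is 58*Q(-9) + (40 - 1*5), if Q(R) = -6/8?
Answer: -17/2 ≈ -8.5000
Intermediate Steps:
Q(R) = -¾ (Q(R) = -6*⅛ = -¾)
58*Q(-9) + (40 - 1*5) = 58*(-¾) + (40 - 1*5) = -87/2 + (40 - 5) = -87/2 + 35 = -17/2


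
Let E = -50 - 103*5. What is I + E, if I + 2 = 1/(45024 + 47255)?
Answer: -52322192/92279 ≈ -567.00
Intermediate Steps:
I = -184557/92279 (I = -2 + 1/(45024 + 47255) = -2 + 1/92279 = -184557/92279 ≈ -2.0000)
E = -565 (E = -50 - 515 = -565)
I + E = -184557/92279 - 565 = -52322192/92279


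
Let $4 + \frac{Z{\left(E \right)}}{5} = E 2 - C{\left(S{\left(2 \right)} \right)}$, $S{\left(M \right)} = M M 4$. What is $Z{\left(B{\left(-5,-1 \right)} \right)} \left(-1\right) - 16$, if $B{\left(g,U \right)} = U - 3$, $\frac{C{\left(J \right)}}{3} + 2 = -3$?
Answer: $-31$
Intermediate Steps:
$S{\left(M \right)} = 4 M^{2}$ ($S{\left(M \right)} = M^{2} \cdot 4 = 4 M^{2}$)
$C{\left(J \right)} = -15$ ($C{\left(J \right)} = -6 + 3 \left(-3\right) = -6 - 9 = -15$)
$B{\left(g,U \right)} = -3 + U$
$Z{\left(E \right)} = 55 + 10 E$ ($Z{\left(E \right)} = -20 + 5 \left(E 2 - -15\right) = -20 + 5 \left(2 E + 15\right) = -20 + 5 \left(15 + 2 E\right) = -20 + \left(75 + 10 E\right) = 55 + 10 E$)
$Z{\left(B{\left(-5,-1 \right)} \right)} \left(-1\right) - 16 = \left(55 + 10 \left(-3 - 1\right)\right) \left(-1\right) - 16 = \left(55 + 10 \left(-4\right)\right) \left(-1\right) - 16 = \left(55 - 40\right) \left(-1\right) - 16 = 15 \left(-1\right) - 16 = -15 - 16 = -31$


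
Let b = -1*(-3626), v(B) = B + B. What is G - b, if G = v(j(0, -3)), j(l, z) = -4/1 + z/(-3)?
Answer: -3632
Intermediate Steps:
j(l, z) = -4 - z/3 (j(l, z) = -4*1 + z*(-1/3) = -4 - z/3)
v(B) = 2*B
b = 3626
G = -6 (G = 2*(-4 - 1/3*(-3)) = 2*(-4 + 1) = 2*(-3) = -6)
G - b = -6 - 1*3626 = -6 - 3626 = -3632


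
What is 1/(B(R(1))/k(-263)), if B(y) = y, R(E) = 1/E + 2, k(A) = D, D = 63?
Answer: 21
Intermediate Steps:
k(A) = 63
R(E) = 2 + 1/E
1/(B(R(1))/k(-263)) = 1/((2 + 1/1)/63) = 1/((2 + 1)*(1/63)) = 1/(3*(1/63)) = 1/(1/21) = 21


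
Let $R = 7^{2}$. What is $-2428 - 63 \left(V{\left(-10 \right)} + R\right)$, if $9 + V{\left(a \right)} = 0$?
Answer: $-4948$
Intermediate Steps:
$V{\left(a \right)} = -9$ ($V{\left(a \right)} = -9 + 0 = -9$)
$R = 49$
$-2428 - 63 \left(V{\left(-10 \right)} + R\right) = -2428 - 63 \left(-9 + 49\right) = -2428 - 63 \cdot 40 = -2428 - 2520 = -4948$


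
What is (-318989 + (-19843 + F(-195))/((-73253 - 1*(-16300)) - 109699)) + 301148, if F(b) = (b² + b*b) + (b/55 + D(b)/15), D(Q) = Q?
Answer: -32706239747/1833172 ≈ -17841.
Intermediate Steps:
F(b) = 2*b² + 14*b/165 (F(b) = (b² + b*b) + (b/55 + b/15) = (b² + b²) + (b*(1/55) + b*(1/15)) = 2*b² + (b/55 + b/15) = 2*b² + 14*b/165)
(-318989 + (-19843 + F(-195))/((-73253 - 1*(-16300)) - 109699)) + 301148 = (-318989 + (-19843 + (2/165)*(-195)*(7 + 165*(-195)))/((-73253 - 1*(-16300)) - 109699)) + 301148 = (-318989 + (-19843 + (2/165)*(-195)*(7 - 32175))/((-73253 + 16300) - 109699)) + 301148 = (-318989 + (-19843 + (2/165)*(-195)*(-32168))/(-56953 - 109699)) + 301148 = (-318989 + (-19843 + 836368/11)/(-166652)) + 301148 = (-318989 + (618095/11)*(-1/166652)) + 301148 = (-318989 - 618095/1833172) + 301148 = -584762321203/1833172 + 301148 = -32706239747/1833172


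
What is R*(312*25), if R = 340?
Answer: 2652000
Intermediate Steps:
R*(312*25) = 340*(312*25) = 340*7800 = 2652000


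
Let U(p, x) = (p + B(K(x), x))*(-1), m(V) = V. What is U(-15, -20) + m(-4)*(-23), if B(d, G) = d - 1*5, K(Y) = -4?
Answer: 116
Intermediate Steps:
B(d, G) = -5 + d (B(d, G) = d - 5 = -5 + d)
U(p, x) = 9 - p (U(p, x) = (p + (-5 - 4))*(-1) = (p - 9)*(-1) = (-9 + p)*(-1) = 9 - p)
U(-15, -20) + m(-4)*(-23) = (9 - 1*(-15)) - 4*(-23) = (9 + 15) + 92 = 24 + 92 = 116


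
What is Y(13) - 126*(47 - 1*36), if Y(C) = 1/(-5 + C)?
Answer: -11087/8 ≈ -1385.9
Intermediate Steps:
Y(13) - 126*(47 - 1*36) = 1/(-5 + 13) - 126*(47 - 1*36) = 1/8 - 126*(47 - 36) = 1/8 - 126*11 = 1/8 - 1386 = -11087/8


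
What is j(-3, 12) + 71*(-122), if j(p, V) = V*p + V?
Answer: -8686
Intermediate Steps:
j(p, V) = V + V*p
j(-3, 12) + 71*(-122) = 12*(1 - 3) + 71*(-122) = 12*(-2) - 8662 = -24 - 8662 = -8686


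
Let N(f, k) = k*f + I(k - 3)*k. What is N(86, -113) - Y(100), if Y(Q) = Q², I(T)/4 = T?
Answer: 32714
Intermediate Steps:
I(T) = 4*T
N(f, k) = f*k + k*(-12 + 4*k) (N(f, k) = k*f + (4*(k - 3))*k = f*k + (4*(-3 + k))*k = f*k + (-12 + 4*k)*k = f*k + k*(-12 + 4*k))
N(86, -113) - Y(100) = -113*(-12 + 86 + 4*(-113)) - 1*100² = -113*(-12 + 86 - 452) - 1*10000 = -113*(-378) - 10000 = 42714 - 10000 = 32714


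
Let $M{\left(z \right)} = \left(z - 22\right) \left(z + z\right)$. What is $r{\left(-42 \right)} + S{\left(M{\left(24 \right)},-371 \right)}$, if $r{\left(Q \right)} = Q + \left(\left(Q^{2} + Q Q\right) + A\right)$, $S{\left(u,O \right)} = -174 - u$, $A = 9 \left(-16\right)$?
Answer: $3072$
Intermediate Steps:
$A = -144$
$M{\left(z \right)} = 2 z \left(-22 + z\right)$ ($M{\left(z \right)} = \left(-22 + z\right) 2 z = 2 z \left(-22 + z\right)$)
$r{\left(Q \right)} = -144 + Q + 2 Q^{2}$ ($r{\left(Q \right)} = Q - \left(144 - Q^{2} - Q Q\right) = Q + \left(\left(Q^{2} + Q^{2}\right) - 144\right) = Q + \left(2 Q^{2} - 144\right) = Q + \left(-144 + 2 Q^{2}\right) = -144 + Q + 2 Q^{2}$)
$r{\left(-42 \right)} + S{\left(M{\left(24 \right)},-371 \right)} = \left(-144 - 42 + 2 \left(-42\right)^{2}\right) - \left(174 + 2 \cdot 24 \left(-22 + 24\right)\right) = \left(-144 - 42 + 2 \cdot 1764\right) - \left(174 + 2 \cdot 24 \cdot 2\right) = \left(-144 - 42 + 3528\right) - 270 = 3342 - 270 = 3072$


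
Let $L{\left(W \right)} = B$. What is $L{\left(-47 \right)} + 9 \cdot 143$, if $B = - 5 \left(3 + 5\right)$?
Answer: $1247$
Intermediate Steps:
$B = -40$ ($B = \left(-5\right) 8 = -40$)
$L{\left(W \right)} = -40$
$L{\left(-47 \right)} + 9 \cdot 143 = -40 + 9 \cdot 143 = -40 + 1287 = 1247$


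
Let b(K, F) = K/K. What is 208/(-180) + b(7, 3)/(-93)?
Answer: -1627/1395 ≈ -1.1663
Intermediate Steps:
b(K, F) = 1
208/(-180) + b(7, 3)/(-93) = 208/(-180) + 1/(-93) = 208*(-1/180) + 1*(-1/93) = -52/45 - 1/93 = -1627/1395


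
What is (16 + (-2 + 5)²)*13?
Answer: 325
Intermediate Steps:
(16 + (-2 + 5)²)*13 = (16 + 3²)*13 = (16 + 9)*13 = 25*13 = 325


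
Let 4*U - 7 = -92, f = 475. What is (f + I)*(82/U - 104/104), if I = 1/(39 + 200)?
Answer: -2758014/1195 ≈ -2308.0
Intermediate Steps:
U = -85/4 (U = 7/4 + (¼)*(-92) = 7/4 - 23 = -85/4 ≈ -21.250)
I = 1/239 ≈ 0.0041841
(f + I)*(82/U - 104/104) = (475 + 1/239)*(82/(-85/4) - 104/104) = 113526*(82*(-4/85) - 104*1/104)/239 = 113526*(-328/85 - 1)/239 = (113526/239)*(-413/85) = -2758014/1195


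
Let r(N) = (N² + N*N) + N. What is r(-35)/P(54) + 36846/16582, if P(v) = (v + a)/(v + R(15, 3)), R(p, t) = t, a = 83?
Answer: 1143821556/1135867 ≈ 1007.0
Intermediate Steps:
r(N) = N + 2*N² (r(N) = (N² + N²) + N = 2*N² + N = N + 2*N²)
P(v) = (83 + v)/(3 + v) (P(v) = (v + 83)/(v + 3) = (83 + v)/(3 + v))
r(-35)/P(54) + 36846/16582 = (-35*(1 + 2*(-35)))/(((83 + 54)/(3 + 54))) + 36846/16582 = (-35*(1 - 70))/((137/57)) + 36846*(1/16582) = (-35*(-69))/(((1/57)*137)) + 18423/8291 = 2415/(137/57) + 18423/8291 = 2415*(57/137) + 18423/8291 = 137655/137 + 18423/8291 = 1143821556/1135867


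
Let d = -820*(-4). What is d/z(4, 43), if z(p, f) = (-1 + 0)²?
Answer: 3280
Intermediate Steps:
z(p, f) = 1 (z(p, f) = (-1)² = 1)
d = 3280
d/z(4, 43) = 3280/1 = 3280*1 = 3280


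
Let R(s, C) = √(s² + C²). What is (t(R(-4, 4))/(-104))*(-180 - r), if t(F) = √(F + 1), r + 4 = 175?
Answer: 27*√(1 + 4*√2)/8 ≈ 8.7078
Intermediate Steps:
r = 171 (r = -4 + 175 = 171)
R(s, C) = √(C² + s²)
t(F) = √(1 + F)
(t(R(-4, 4))/(-104))*(-180 - r) = (√(1 + √(4² + (-4)²))/(-104))*(-180 - 1*171) = (√(1 + √(16 + 16))*(-1/104))*(-180 - 171) = (√(1 + √32)*(-1/104))*(-351) = (√(1 + 4*√2)*(-1/104))*(-351) = -√(1 + 4*√2)/104*(-351) = 27*√(1 + 4*√2)/8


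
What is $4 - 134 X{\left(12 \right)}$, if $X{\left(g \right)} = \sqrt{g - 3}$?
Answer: $-398$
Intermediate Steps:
$X{\left(g \right)} = \sqrt{-3 + g}$
$4 - 134 X{\left(12 \right)} = 4 - 134 \sqrt{-3 + 12} = 4 - 134 \sqrt{9} = 4 - 402 = -398$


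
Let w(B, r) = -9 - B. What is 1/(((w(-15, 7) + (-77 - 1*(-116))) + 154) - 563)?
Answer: -1/364 ≈ -0.0027473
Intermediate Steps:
1/(((w(-15, 7) + (-77 - 1*(-116))) + 154) - 563) = 1/((((-9 - 1*(-15)) + (-77 - 1*(-116))) + 154) - 563) = 1/((((-9 + 15) + (-77 + 116)) + 154) - 563) = 1/(((6 + 39) + 154) - 563) = 1/((45 + 154) - 563) = 1/(199 - 563) = 1/(-364) = -1/364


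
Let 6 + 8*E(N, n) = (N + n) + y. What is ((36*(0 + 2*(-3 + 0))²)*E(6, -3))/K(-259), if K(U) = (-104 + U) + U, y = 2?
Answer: 81/311 ≈ 0.26045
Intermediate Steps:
E(N, n) = -½ + N/8 + n/8 (E(N, n) = -¾ + ((N + n) + 2)/8 = -¾ + (2 + N + n)/8 = -¾ + (¼ + N/8 + n/8) = -½ + N/8 + n/8)
K(U) = -104 + 2*U
((36*(0 + 2*(-3 + 0))²)*E(6, -3))/K(-259) = ((36*(0 + 2*(-3 + 0))²)*(-½ + (⅛)*6 + (⅛)*(-3)))/(-104 + 2*(-259)) = ((36*(0 + 2*(-3))²)*(-½ + ¾ - 3/8))/(-104 - 518) = ((36*(0 - 6)²)*(-⅛))/(-622) = ((36*(-6)²)*(-⅛))*(-1/622) = ((36*36)*(-⅛))*(-1/622) = (1296*(-⅛))*(-1/622) = -162*(-1/622) = 81/311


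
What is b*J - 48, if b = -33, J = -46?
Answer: 1470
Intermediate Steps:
b*J - 48 = -33*(-46) - 48 = 1518 - 48 = 1470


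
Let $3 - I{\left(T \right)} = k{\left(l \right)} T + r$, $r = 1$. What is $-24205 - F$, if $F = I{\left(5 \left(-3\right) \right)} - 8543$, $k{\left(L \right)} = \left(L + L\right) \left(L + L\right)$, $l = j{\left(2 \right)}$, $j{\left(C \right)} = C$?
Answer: $-15904$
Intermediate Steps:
$l = 2$
$k{\left(L \right)} = 4 L^{2}$ ($k{\left(L \right)} = 2 L 2 L = 4 L^{2}$)
$I{\left(T \right)} = 2 - 16 T$ ($I{\left(T \right)} = 3 - \left(4 \cdot 2^{2} T + 1\right) = 3 - \left(4 \cdot 4 T + 1\right) = 3 - \left(16 T + 1\right) = 3 - \left(1 + 16 T\right) = 2 - 16 T$)
$F = -8301$ ($F = \left(2 - 16 \cdot 5 \left(-3\right)\right) - 8543 = \left(2 - -240\right) - 8543 = \left(2 + 240\right) - 8543 = 242 - 8543 = -8301$)
$-24205 - F = -24205 - -8301 = -24205 + 8301 = -15904$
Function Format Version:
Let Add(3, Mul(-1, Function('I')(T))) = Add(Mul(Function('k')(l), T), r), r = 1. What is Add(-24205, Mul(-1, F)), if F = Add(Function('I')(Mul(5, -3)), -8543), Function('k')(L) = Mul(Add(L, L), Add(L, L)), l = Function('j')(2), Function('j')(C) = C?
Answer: -15904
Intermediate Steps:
l = 2
Function('k')(L) = Mul(4, Pow(L, 2)) (Function('k')(L) = Mul(Mul(2, L), Mul(2, L)) = Mul(4, Pow(L, 2)))
Function('I')(T) = Add(2, Mul(-16, T)) (Function('I')(T) = Add(3, Mul(-1, Add(Mul(Mul(4, Pow(2, 2)), T), 1))) = Add(3, Mul(-1, Add(Mul(Mul(4, 4), T), 1))) = Add(3, Mul(-1, Add(Mul(16, T), 1))) = Add(3, Mul(-1, Add(1, Mul(16, T)))) = Add(3, Add(-1, Mul(-16, T))) = Add(2, Mul(-16, T)))
F = -8301 (F = Add(Add(2, Mul(-16, Mul(5, -3))), -8543) = Add(Add(2, Mul(-16, -15)), -8543) = Add(Add(2, 240), -8543) = Add(242, -8543) = -8301)
Add(-24205, Mul(-1, F)) = Add(-24205, Mul(-1, -8301)) = Add(-24205, 8301) = -15904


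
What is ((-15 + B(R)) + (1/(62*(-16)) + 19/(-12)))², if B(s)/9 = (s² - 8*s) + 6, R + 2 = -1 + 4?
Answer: 5797147321/8856576 ≈ 654.56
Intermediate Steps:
R = 1 (R = -2 + (-1 + 4) = -2 + 3 = 1)
B(s) = 54 - 72*s + 9*s² (B(s) = 9*((s² - 8*s) + 6) = 9*(6 + s² - 8*s) = 54 - 72*s + 9*s²)
((-15 + B(R)) + (1/(62*(-16)) + 19/(-12)))² = ((-15 + (54 - 72*1 + 9*1²)) + (1/(62*(-16)) + 19/(-12)))² = ((-15 + (54 - 72 + 9*1)) + ((1/62)*(-1/16) + 19*(-1/12)))² = ((-15 + (54 - 72 + 9)) + (-1/992 - 19/12))² = ((-15 - 9) - 4715/2976)² = (-24 - 4715/2976)² = (-76139/2976)² = 5797147321/8856576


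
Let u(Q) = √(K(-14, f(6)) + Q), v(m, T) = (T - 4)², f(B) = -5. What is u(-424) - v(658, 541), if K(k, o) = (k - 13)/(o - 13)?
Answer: -288369 + 13*I*√10/2 ≈ -2.8837e+5 + 20.555*I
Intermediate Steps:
K(k, o) = (-13 + k)/(-13 + o)
v(m, T) = (-4 + T)²
u(Q) = √(3/2 + Q) (u(Q) = √((-13 - 14)/(-13 - 5) + Q) = √(-27/(-18) + Q) = √(-1/18*(-27) + Q) = √(3/2 + Q))
u(-424) - v(658, 541) = √(6 + 4*(-424))/2 - (-4 + 541)² = √(6 - 1696)/2 - 1*537² = √(-1690)/2 - 1*288369 = (13*I*√10)/2 - 288369 = 13*I*√10/2 - 288369 = -288369 + 13*I*√10/2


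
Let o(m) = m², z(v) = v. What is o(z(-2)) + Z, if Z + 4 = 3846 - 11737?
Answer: -7891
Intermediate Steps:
Z = -7895 (Z = -4 + (3846 - 11737) = -4 - 7891 = -7895)
o(z(-2)) + Z = (-2)² - 7895 = 4 - 7895 = -7891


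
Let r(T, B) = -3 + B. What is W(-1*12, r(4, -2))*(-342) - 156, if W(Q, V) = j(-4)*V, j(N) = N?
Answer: -6996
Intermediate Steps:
W(Q, V) = -4*V
W(-1*12, r(4, -2))*(-342) - 156 = -4*(-3 - 2)*(-342) - 156 = -4*(-5)*(-342) - 156 = 20*(-342) - 156 = -6840 - 156 = -6996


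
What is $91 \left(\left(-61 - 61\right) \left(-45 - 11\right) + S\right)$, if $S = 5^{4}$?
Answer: $678587$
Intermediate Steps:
$S = 625$
$91 \left(\left(-61 - 61\right) \left(-45 - 11\right) + S\right) = 91 \left(\left(-61 - 61\right) \left(-45 - 11\right) + 625\right) = 91 \left(\left(-122\right) \left(-56\right) + 625\right) = 91 \left(6832 + 625\right) = 91 \cdot 7457 = 678587$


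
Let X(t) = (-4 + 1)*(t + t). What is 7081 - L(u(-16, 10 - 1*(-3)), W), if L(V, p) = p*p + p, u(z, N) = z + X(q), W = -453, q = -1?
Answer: -197675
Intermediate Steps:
X(t) = -6*t
u(z, N) = 6 + z (u(z, N) = z - 6*(-1) = z + 6 = 6 + z)
L(V, p) = p + p² (L(V, p) = p² + p = p + p²)
7081 - L(u(-16, 10 - 1*(-3)), W) = 7081 - (-453)*(1 - 453) = 7081 - (-453)*(-452) = 7081 - 1*204756 = 7081 - 204756 = -197675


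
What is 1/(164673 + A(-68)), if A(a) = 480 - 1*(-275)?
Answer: 1/165428 ≈ 6.0449e-6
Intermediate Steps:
A(a) = 755 (A(a) = 480 + 275 = 755)
1/(164673 + A(-68)) = 1/(164673 + 755) = 1/165428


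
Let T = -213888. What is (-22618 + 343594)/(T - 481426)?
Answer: -160488/347657 ≈ -0.46163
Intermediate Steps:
(-22618 + 343594)/(T - 481426) = (-22618 + 343594)/(-213888 - 481426) = 320976/(-695314) = 320976*(-1/695314) = -160488/347657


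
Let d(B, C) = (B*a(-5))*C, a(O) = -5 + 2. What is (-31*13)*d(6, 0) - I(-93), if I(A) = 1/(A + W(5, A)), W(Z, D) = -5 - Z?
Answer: 1/103 ≈ 0.0097087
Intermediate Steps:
a(O) = -3
I(A) = 1/(-10 + A) (I(A) = 1/(A + (-5 - 1*5)) = 1/(A + (-5 - 5)) = 1/(A - 10) = 1/(-10 + A))
d(B, C) = -3*B*C (d(B, C) = (B*(-3))*C = (-3*B)*C = -3*B*C)
(-31*13)*d(6, 0) - I(-93) = (-31*13)*(-3*6*0) - 1/(-10 - 93) = -403*0 - 1/(-103) = 0 - 1*(-1/103) = 0 + 1/103 = 1/103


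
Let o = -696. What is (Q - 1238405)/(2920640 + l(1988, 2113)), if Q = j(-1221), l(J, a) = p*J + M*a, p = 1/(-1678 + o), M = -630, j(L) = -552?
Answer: -1470641959/1886676156 ≈ -0.77949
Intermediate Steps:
p = -1/2374 (p = 1/(-1678 - 696) = 1/(-2374) = -1/2374 ≈ -0.00042123)
l(J, a) = -630*a - J/2374 (l(J, a) = -J/2374 - 630*a = -630*a - J/2374)
Q = -552
(Q - 1238405)/(2920640 + l(1988, 2113)) = (-552 - 1238405)/(2920640 + (-630*2113 - 1/2374*1988)) = -1238957/(2920640 + (-1331190 - 994/1187)) = -1238957/(2920640 - 1580123524/1187) = -1238957/1886676156/1187 = -1238957*1187/1886676156 = -1470641959/1886676156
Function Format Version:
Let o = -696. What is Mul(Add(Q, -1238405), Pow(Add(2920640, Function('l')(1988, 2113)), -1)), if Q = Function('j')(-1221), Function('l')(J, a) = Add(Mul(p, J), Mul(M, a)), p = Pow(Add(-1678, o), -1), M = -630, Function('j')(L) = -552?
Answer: Rational(-1470641959, 1886676156) ≈ -0.77949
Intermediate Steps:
p = Rational(-1, 2374) (p = Pow(Add(-1678, -696), -1) = Pow(-2374, -1) = Rational(-1, 2374) ≈ -0.00042123)
Function('l')(J, a) = Add(Mul(-630, a), Mul(Rational(-1, 2374), J)) (Function('l')(J, a) = Add(Mul(Rational(-1, 2374), J), Mul(-630, a)) = Add(Mul(-630, a), Mul(Rational(-1, 2374), J)))
Q = -552
Mul(Add(Q, -1238405), Pow(Add(2920640, Function('l')(1988, 2113)), -1)) = Mul(Add(-552, -1238405), Pow(Add(2920640, Add(Mul(-630, 2113), Mul(Rational(-1, 2374), 1988))), -1)) = Mul(-1238957, Pow(Add(2920640, Add(-1331190, Rational(-994, 1187))), -1)) = Mul(-1238957, Pow(Add(2920640, Rational(-1580123524, 1187)), -1)) = Mul(-1238957, Pow(Rational(1886676156, 1187), -1)) = Mul(-1238957, Rational(1187, 1886676156)) = Rational(-1470641959, 1886676156)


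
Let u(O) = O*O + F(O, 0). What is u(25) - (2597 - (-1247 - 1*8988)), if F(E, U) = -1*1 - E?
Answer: -12233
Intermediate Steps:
F(E, U) = -1 - E
u(O) = -1 + O² - O (u(O) = O*O + (-1 - O) = O² + (-1 - O) = -1 + O² - O)
u(25) - (2597 - (-1247 - 1*8988)) = (-1 + 25² - 1*25) - (2597 - (-1247 - 1*8988)) = (-1 + 625 - 25) - (2597 - (-1247 - 8988)) = 599 - (2597 - 1*(-10235)) = 599 - (2597 + 10235) = 599 - 1*12832 = 599 - 12832 = -12233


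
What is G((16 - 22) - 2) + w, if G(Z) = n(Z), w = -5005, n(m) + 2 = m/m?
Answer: -5006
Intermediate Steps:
n(m) = -1 (n(m) = -2 + m/m = -2 + 1 = -1)
G(Z) = -1
G((16 - 22) - 2) + w = -1 - 5005 = -5006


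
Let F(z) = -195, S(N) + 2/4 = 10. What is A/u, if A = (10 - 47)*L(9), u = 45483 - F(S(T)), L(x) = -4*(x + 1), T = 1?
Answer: 740/22839 ≈ 0.032401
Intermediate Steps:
S(N) = 19/2 (S(N) = -½ + 10 = 19/2)
L(x) = -4 - 4*x (L(x) = -4*(1 + x) = -4 - 4*x)
u = 45678 (u = 45483 - 1*(-195) = 45483 + 195 = 45678)
A = 1480 (A = (10 - 47)*(-4 - 4*9) = -37*(-4 - 36) = -37*(-40) = 1480)
A/u = 1480/45678 = 1480*(1/45678) = 740/22839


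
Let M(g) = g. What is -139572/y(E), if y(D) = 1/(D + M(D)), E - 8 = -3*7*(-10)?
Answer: -60853392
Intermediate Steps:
E = 218 (E = 8 - 3*7*(-10) = 8 - 21*(-10) = 8 + 210 = 218)
y(D) = 1/(2*D) (y(D) = 1/(D + D) = 1/(2*D))
-139572/y(E) = -139572/((1/2)/218) = -139572/((1/2)*(1/218)) = -139572/1/436 = -139572*436 = -60853392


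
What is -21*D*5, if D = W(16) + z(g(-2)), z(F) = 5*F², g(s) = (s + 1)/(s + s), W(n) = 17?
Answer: -29085/16 ≈ -1817.8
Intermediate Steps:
g(s) = (1 + s)/(2*s) (g(s) = (1 + s)/((2*s)) = (1 + s)*(1/(2*s)) = (1 + s)/(2*s))
D = 277/16 (D = 17 + 5*((½)*(1 - 2)/(-2))² = 17 + 5*((½)*(-½)*(-1))² = 17 + 5*(¼)² = 17 + 5*(1/16) = 17 + 5/16 = 277/16 ≈ 17.313)
-21*D*5 = -5817*5/16 = -21*1385/16 = -29085/16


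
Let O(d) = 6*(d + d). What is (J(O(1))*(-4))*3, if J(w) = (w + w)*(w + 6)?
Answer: -5184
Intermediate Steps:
O(d) = 12*d (O(d) = 6*(2*d) = 12*d)
J(w) = 2*w*(6 + w) (J(w) = (2*w)*(6 + w) = 2*w*(6 + w))
(J(O(1))*(-4))*3 = ((2*(12*1)*(6 + 12*1))*(-4))*3 = ((2*12*(6 + 12))*(-4))*3 = ((2*12*18)*(-4))*3 = (432*(-4))*3 = -1728*3 = -5184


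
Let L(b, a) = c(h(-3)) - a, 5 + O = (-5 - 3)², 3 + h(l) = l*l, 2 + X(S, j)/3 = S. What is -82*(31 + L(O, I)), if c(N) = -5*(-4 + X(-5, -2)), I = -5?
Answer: -13202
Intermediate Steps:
X(S, j) = -6 + 3*S
h(l) = -3 + l² (h(l) = -3 + l*l = -3 + l²)
c(N) = 125 (c(N) = -5*(-4 + (-6 + 3*(-5))) = -5*(-4 + (-6 - 15)) = -5*(-4 - 21) = -5*(-25) = 125)
O = 59 (O = -5 + (-5 - 3)² = -5 + (-8)² = -5 + 64 = 59)
L(b, a) = 125 - a
-82*(31 + L(O, I)) = -82*(31 + (125 - 1*(-5))) = -82*(31 + (125 + 5)) = -82*(31 + 130) = -82*161 = -13202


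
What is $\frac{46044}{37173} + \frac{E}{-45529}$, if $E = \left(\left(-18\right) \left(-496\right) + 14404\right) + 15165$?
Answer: $\frac{221762765}{564149839} \approx 0.39309$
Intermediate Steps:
$E = 38497$ ($E = \left(8928 + 14404\right) + 15165 = 23332 + 15165 = 38497$)
$\frac{46044}{37173} + \frac{E}{-45529} = \frac{46044}{37173} + \frac{38497}{-45529} = 46044 \cdot \frac{1}{37173} + 38497 \left(- \frac{1}{45529}\right) = \frac{15348}{12391} - \frac{38497}{45529} = \frac{221762765}{564149839}$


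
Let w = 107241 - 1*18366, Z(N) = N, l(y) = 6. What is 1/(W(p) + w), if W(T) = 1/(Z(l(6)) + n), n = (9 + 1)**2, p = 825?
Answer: 106/9420751 ≈ 1.1252e-5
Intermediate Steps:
n = 100 (n = 10**2 = 100)
W(T) = 1/106 (W(T) = 1/(6 + 100) = 1/106)
w = 88875 (w = 107241 - 18366 = 88875)
1/(W(p) + w) = 1/(1/106 + 88875) = 1/(9420751/106) = 106/9420751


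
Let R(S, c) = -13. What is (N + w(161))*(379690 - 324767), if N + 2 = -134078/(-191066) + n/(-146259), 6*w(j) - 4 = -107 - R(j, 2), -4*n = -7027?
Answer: -50066995762109909/55890244188 ≈ -8.9581e+5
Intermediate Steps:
n = 7027/4 (n = -¼*(-7027) = 7027/4 ≈ 1756.8)
w(j) = -15 (w(j) = ⅔ + (-107 - 1*(-13))/6 = ⅔ + (-107 + 13)/6 = ⅔ + (⅙)*(-94) = ⅔ - 47/3 = -15)
N = -73231570363/55890244188 (N = -2 + (-134078/(-191066) + (7027/4)/(-146259)) = -2 + (-134078*(-1/191066) + (7027/4)*(-1/146259)) = -2 + (67039/95533 - 7027/585036) = -2 + 38548918013/55890244188 = -73231570363/55890244188 ≈ -1.3103)
(N + w(161))*(379690 - 324767) = (-73231570363/55890244188 - 15)*(379690 - 324767) = -911585233183/55890244188*54923 = -50066995762109909/55890244188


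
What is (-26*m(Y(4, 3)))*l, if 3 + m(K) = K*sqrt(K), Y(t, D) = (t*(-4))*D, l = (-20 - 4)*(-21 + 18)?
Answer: 5616 + 359424*I*sqrt(3) ≈ 5616.0 + 6.2254e+5*I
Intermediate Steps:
l = 72 (l = -24*(-3) = 72)
Y(t, D) = -4*D*t (Y(t, D) = (-4*t)*D = -4*D*t)
m(K) = -3 + K**(3/2) (m(K) = -3 + K*sqrt(K) = -3 + K**(3/2))
(-26*m(Y(4, 3)))*l = -26*(-3 + (-4*3*4)**(3/2))*72 = -26*(-3 + (-48)**(3/2))*72 = -26*(-3 - 192*I*sqrt(3))*72 = (78 + 4992*I*sqrt(3))*72 = 5616 + 359424*I*sqrt(3)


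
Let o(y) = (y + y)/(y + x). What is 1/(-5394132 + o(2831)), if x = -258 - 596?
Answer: -1977/10664193302 ≈ -1.8539e-7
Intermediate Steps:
x = -854
o(y) = 2*y/(-854 + y) (o(y) = (y + y)/(y - 854) = (2*y)/(-854 + y) = 2*y/(-854 + y))
1/(-5394132 + o(2831)) = 1/(-5394132 + 2*2831/(-854 + 2831)) = 1/(-5394132 + 2*2831/1977) = 1/(-5394132 + 2*2831*(1/1977)) = 1/(-5394132 + 5662/1977) = 1/(-10664193302/1977) = -1977/10664193302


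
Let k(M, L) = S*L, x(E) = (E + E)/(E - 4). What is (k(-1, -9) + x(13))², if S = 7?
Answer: 292681/81 ≈ 3613.3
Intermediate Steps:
x(E) = 2*E/(-4 + E) (x(E) = (2*E)/(-4 + E) = 2*E/(-4 + E))
k(M, L) = 7*L
(k(-1, -9) + x(13))² = (7*(-9) + 2*13/(-4 + 13))² = (-63 + 2*13/9)² = (-63 + 2*13*(⅑))² = (-63 + 26/9)² = (-541/9)² = 292681/81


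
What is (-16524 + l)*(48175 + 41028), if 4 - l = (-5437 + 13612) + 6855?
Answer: -2814354650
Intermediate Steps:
l = -15026 (l = 4 - ((-5437 + 13612) + 6855) = 4 - (8175 + 6855) = 4 - 1*15030 = 4 - 15030 = -15026)
(-16524 + l)*(48175 + 41028) = (-16524 - 15026)*(48175 + 41028) = -31550*89203 = -2814354650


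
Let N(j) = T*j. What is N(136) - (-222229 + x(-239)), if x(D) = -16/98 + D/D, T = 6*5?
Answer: 11089100/49 ≈ 2.2631e+5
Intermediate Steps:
T = 30
x(D) = 41/49 (x(D) = -16*1/98 + 1 = -8/49 + 1 = 41/49)
N(j) = 30*j
N(136) - (-222229 + x(-239)) = 30*136 - (-222229 + 41/49) = 4080 - 1*(-10889180/49) = 4080 + 10889180/49 = 11089100/49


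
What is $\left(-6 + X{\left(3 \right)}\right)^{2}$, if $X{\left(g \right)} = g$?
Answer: $9$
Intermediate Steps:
$\left(-6 + X{\left(3 \right)}\right)^{2} = \left(-6 + 3\right)^{2} = \left(-3\right)^{2} = 9$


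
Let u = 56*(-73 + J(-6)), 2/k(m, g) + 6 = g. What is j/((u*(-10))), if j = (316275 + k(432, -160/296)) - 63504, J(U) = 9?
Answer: 2184661/309760 ≈ 7.0527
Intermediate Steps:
k(m, g) = 2/(-6 + g)
u = -3584 (u = 56*(-73 + 9) = 56*(-64) = -3584)
j = 30585254/121 (j = (316275 + 2/(-6 - 160/296)) - 63504 = (316275 + 2/(-6 - 160*1/296)) - 63504 = (316275 + 2/(-6 - 20/37)) - 63504 = (316275 + 2/(-242/37)) - 63504 = (316275 + 2*(-37/242)) - 63504 = (316275 - 37/121) - 63504 = 38269238/121 - 63504 = 30585254/121 ≈ 2.5277e+5)
j/((u*(-10))) = 30585254/(121*((-3584*(-10)))) = (30585254/121)/35840 = (30585254/121)*(1/35840) = 2184661/309760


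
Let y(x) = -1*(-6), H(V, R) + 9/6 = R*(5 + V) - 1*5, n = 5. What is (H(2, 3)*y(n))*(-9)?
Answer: -783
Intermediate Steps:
H(V, R) = -13/2 + R*(5 + V) (H(V, R) = -3/2 + (R*(5 + V) - 1*5) = -3/2 + (R*(5 + V) - 5) = -3/2 + (-5 + R*(5 + V)) = -13/2 + R*(5 + V))
y(x) = 6
(H(2, 3)*y(n))*(-9) = ((-13/2 + 5*3 + 3*2)*6)*(-9) = ((-13/2 + 15 + 6)*6)*(-9) = ((29/2)*6)*(-9) = 87*(-9) = -783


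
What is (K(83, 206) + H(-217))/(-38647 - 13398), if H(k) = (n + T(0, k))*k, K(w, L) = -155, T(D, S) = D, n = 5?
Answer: 248/10409 ≈ 0.023826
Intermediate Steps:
H(k) = 5*k (H(k) = (5 + 0)*k = 5*k)
(K(83, 206) + H(-217))/(-38647 - 13398) = (-155 + 5*(-217))/(-38647 - 13398) = (-155 - 1085)/(-52045) = -1240*(-1/52045) = 248/10409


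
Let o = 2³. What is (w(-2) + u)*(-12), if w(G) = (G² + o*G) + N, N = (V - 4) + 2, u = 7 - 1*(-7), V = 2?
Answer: -24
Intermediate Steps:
u = 14 (u = 7 + 7 = 14)
o = 8
N = 0 (N = (2 - 4) + 2 = -2 + 2 = 0)
w(G) = G² + 8*G (w(G) = (G² + 8*G) + 0 = G² + 8*G)
(w(-2) + u)*(-12) = (-2*(8 - 2) + 14)*(-12) = (-2*6 + 14)*(-12) = (-12 + 14)*(-12) = 2*(-12) = -24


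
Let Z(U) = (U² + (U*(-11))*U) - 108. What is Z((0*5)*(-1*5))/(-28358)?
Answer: 54/14179 ≈ 0.0038084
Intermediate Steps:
Z(U) = -108 - 10*U² (Z(U) = (U² + (-11*U)*U) - 108 = (U² - 11*U²) - 108 = -10*U² - 108 = -108 - 10*U²)
Z((0*5)*(-1*5))/(-28358) = (-108 - 10*((0*5)*(-1*5))²)/(-28358) = (-108 - 10*(0*(-5))²)*(-1/28358) = (-108 - 10*0²)*(-1/28358) = (-108 - 10*0)*(-1/28358) = (-108 + 0)*(-1/28358) = -108*(-1/28358) = 54/14179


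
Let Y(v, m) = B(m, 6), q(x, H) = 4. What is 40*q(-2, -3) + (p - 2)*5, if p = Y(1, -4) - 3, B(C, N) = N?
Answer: 165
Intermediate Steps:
Y(v, m) = 6
p = 3 (p = 6 - 3 = 3)
40*q(-2, -3) + (p - 2)*5 = 40*4 + (3 - 2)*5 = 160 + 1*5 = 160 + 5 = 165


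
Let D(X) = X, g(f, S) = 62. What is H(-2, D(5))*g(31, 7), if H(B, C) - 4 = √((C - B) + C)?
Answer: 248 + 124*√3 ≈ 462.77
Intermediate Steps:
H(B, C) = 4 + √(-B + 2*C) (H(B, C) = 4 + √((C - B) + C) = 4 + √(-B + 2*C))
H(-2, D(5))*g(31, 7) = (4 + √(-1*(-2) + 2*5))*62 = (4 + √(2 + 10))*62 = (4 + √12)*62 = (4 + 2*√3)*62 = 248 + 124*√3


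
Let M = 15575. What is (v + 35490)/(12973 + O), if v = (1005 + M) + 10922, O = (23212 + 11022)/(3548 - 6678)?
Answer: 24645620/5071407 ≈ 4.8597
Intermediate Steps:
O = -17117/1565 (O = 34234/(-3130) = 34234*(-1/3130) = -17117/1565 ≈ -10.937)
v = 27502 (v = (1005 + 15575) + 10922 = 16580 + 10922 = 27502)
(v + 35490)/(12973 + O) = (27502 + 35490)/(12973 - 17117/1565) = 62992/(20285628/1565) = 62992*(1565/20285628) = 24645620/5071407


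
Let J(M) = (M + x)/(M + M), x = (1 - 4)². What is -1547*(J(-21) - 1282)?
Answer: 1982812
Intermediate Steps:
x = 9 (x = (-3)² = 9)
J(M) = (9 + M)/(2*M) (J(M) = (M + 9)/(M + M) = (9 + M)/((2*M)) = (9 + M)*(1/(2*M)) = (9 + M)/(2*M))
-1547*(J(-21) - 1282) = -1547*((½)*(9 - 21)/(-21) - 1282) = -1547*((½)*(-1/21)*(-12) - 1282) = -1547*(2/7 - 1282) = -1547*(-8972/7) = 1982812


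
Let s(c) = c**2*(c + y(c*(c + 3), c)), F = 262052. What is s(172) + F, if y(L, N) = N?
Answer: 10438948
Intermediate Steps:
s(c) = 2*c**3 (s(c) = c**2*(c + c) = c**2*(2*c) = 2*c**3)
s(172) + F = 2*172**3 + 262052 = 2*5088448 + 262052 = 10176896 + 262052 = 10438948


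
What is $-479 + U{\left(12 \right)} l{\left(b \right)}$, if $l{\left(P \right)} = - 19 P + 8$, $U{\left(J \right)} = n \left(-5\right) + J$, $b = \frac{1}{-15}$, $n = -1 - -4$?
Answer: $- \frac{2534}{5} \approx -506.8$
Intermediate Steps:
$n = 3$ ($n = -1 + 4 = 3$)
$b = - \frac{1}{15} \approx -0.066667$
$U{\left(J \right)} = -15 + J$ ($U{\left(J \right)} = 3 \left(-5\right) + J = -15 + J$)
$l{\left(P \right)} = 8 - 19 P$
$-479 + U{\left(12 \right)} l{\left(b \right)} = -479 + \left(-15 + 12\right) \left(8 - - \frac{19}{15}\right) = -479 - 3 \left(8 + \frac{19}{15}\right) = -479 - \frac{139}{5} = - \frac{2534}{5}$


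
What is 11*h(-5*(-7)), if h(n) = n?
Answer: 385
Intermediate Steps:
11*h(-5*(-7)) = 11*(-5*(-7)) = 11*35 = 385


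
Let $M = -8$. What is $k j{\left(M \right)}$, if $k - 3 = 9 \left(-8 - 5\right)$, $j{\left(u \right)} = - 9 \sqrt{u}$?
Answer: $2052 i \sqrt{2} \approx 2902.0 i$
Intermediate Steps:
$k = -114$ ($k = 3 + 9 \left(-8 - 5\right) = 3 + 9 \left(-13\right) = 3 - 117 = -114$)
$k j{\left(M \right)} = - 114 \left(- 9 \sqrt{-8}\right) = - 114 \left(- 9 \cdot 2 i \sqrt{2}\right) = - 114 \left(- 18 i \sqrt{2}\right) = 2052 i \sqrt{2}$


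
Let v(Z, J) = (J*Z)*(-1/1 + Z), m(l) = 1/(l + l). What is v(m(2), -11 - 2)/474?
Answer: 13/2528 ≈ 0.0051424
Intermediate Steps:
m(l) = 1/(2*l)
v(Z, J) = J*Z*(-1 + Z) (v(Z, J) = (J*Z)*(-1*1 + Z) = (J*Z)*(-1 + Z) = J*Z*(-1 + Z))
v(m(2), -11 - 2)/474 = ((-11 - 2)*((½)/2)*(-1 + (½)/2))/474 = -13*(½)*(½)*(-1 + (½)*(½))*(1/474) = -13*¼*(-1 + ¼)*(1/474) = -13*¼*(-¾)*(1/474) = (39/16)*(1/474) = 13/2528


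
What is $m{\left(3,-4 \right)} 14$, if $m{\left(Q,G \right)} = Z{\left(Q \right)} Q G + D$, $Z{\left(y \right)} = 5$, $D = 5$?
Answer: $-770$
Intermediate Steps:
$m{\left(Q,G \right)} = 5 + 5 G Q$ ($m{\left(Q,G \right)} = 5 Q G + 5 = 5 G Q + 5 = 5 + 5 G Q$)
$m{\left(3,-4 \right)} 14 = \left(5 + 5 \left(-4\right) 3\right) 14 = \left(5 - 60\right) 14 = \left(-55\right) 14 = -770$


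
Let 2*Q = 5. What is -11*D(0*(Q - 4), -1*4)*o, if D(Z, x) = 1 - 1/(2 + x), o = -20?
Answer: 330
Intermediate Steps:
Q = 5/2 (Q = (½)*5 = 5/2 ≈ 2.5000)
-11*D(0*(Q - 4), -1*4)*o = -11*((1 - 1*4)/(2 - 1*4))*(-20) = -11*((1 - 4)/(2 - 4))*(-20) = -11*(-3/(-2))*(-20) = -11*(-½*(-3))*(-20) = -11*(3/2)*(-20) = -33*(-20)/2 = -1*(-330) = 330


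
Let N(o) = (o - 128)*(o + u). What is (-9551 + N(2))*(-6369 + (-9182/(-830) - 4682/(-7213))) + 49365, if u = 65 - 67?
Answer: 181902103560117/2993395 ≈ 6.0768e+7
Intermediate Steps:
u = -2
N(o) = (-128 + o)*(-2 + o) (N(o) = (o - 128)*(o - 2) = (-128 + o)*(-2 + o))
(-9551 + N(2))*(-6369 + (-9182/(-830) - 4682/(-7213))) + 49365 = (-9551 + (256 + 2**2 - 130*2))*(-6369 + (-9182/(-830) - 4682/(-7213))) + 49365 = (-9551 + (256 + 4 - 260))*(-6369 + (-9182*(-1/830) - 4682*(-1/7213))) + 49365 = (-9551 + 0)*(-6369 + (4591/415 + 4682/7213)) + 49365 = -9551*(-6369 + 35057913/2993395) + 49365 = -9551*(-19029874842/2993395) + 49365 = 181754334615942/2993395 + 49365 = 181902103560117/2993395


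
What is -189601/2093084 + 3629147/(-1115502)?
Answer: -3903804907025/1167419694084 ≈ -3.3440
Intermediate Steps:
-189601/2093084 + 3629147/(-1115502) = -189601*1/2093084 + 3629147*(-1/1115502) = -189601/2093084 - 3629147/1115502 = -3903804907025/1167419694084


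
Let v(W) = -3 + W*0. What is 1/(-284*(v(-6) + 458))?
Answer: -1/129220 ≈ -7.7387e-6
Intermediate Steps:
v(W) = -3 (v(W) = -3 + 0 = -3)
1/(-284*(v(-6) + 458)) = 1/(-284*(-3 + 458)) = 1/(-284*455) = 1/(-129220) = -1/129220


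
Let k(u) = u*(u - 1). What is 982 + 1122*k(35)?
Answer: 1336162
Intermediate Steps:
k(u) = u*(-1 + u)
982 + 1122*k(35) = 982 + 1122*(35*(-1 + 35)) = 982 + 1122*(35*34) = 982 + 1122*1190 = 982 + 1335180 = 1336162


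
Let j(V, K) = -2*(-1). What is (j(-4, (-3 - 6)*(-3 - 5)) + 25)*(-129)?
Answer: -3483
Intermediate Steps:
j(V, K) = 2
(j(-4, (-3 - 6)*(-3 - 5)) + 25)*(-129) = (2 + 25)*(-129) = 27*(-129) = -3483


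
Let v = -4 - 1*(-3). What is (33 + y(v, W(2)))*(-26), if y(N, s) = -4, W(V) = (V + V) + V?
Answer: -754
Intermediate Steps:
v = -1 (v = -4 + 3 = -1)
W(V) = 3*V (W(V) = 2*V + V = 3*V)
(33 + y(v, W(2)))*(-26) = (33 - 4)*(-26) = 29*(-26) = -754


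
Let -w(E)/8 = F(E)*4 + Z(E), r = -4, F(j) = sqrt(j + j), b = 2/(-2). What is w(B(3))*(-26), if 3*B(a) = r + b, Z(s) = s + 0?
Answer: -1040/3 + 832*I*sqrt(30)/3 ≈ -346.67 + 1519.0*I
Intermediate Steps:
Z(s) = s
b = -1 (b = 2*(-1/2) = -1)
F(j) = sqrt(2)*sqrt(j) (F(j) = sqrt(2*j) = sqrt(2)*sqrt(j))
B(a) = -5/3 (B(a) = (-4 - 1)/3 = (1/3)*(-5) = -5/3)
w(E) = -8*E - 32*sqrt(2)*sqrt(E) (w(E) = -8*((sqrt(2)*sqrt(E))*4 + E) = -8*(4*sqrt(2)*sqrt(E) + E) = -8*(E + 4*sqrt(2)*sqrt(E)) = -8*E - 32*sqrt(2)*sqrt(E))
w(B(3))*(-26) = (-8*(-5/3) - 32*sqrt(2)*sqrt(-5/3))*(-26) = (40/3 - 32*sqrt(2)*I*sqrt(15)/3)*(-26) = (40/3 - 32*I*sqrt(30)/3)*(-26) = -1040/3 + 832*I*sqrt(30)/3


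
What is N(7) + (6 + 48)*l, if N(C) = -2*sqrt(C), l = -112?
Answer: -6048 - 2*sqrt(7) ≈ -6053.3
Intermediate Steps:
N(7) + (6 + 48)*l = -2*sqrt(7) + (6 + 48)*(-112) = -2*sqrt(7) + 54*(-112) = -2*sqrt(7) - 6048 = -6048 - 2*sqrt(7)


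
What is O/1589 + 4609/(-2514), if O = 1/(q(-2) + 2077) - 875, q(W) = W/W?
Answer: -11807714/4952913 ≈ -2.3840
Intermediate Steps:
q(W) = 1
O = -1818249/2078 (O = 1/(1 + 2077) - 875 = 1/2078 - 875 = -1818249/2078 ≈ -875.00)
O/1589 + 4609/(-2514) = -1818249/2078/1589 + 4609/(-2514) = -1818249/2078*1/1589 + 4609*(-1/2514) = -1818249/3301942 - 11/6 = -11807714/4952913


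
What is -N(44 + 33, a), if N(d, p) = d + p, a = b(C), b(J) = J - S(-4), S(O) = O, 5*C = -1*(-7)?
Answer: -412/5 ≈ -82.400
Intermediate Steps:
C = 7/5 (C = (-1*(-7))/5 = (1/5)*7 = 7/5 ≈ 1.4000)
b(J) = 4 + J (b(J) = J - 1*(-4) = J + 4 = 4 + J)
a = 27/5 (a = 4 + 7/5 = 27/5 ≈ 5.4000)
-N(44 + 33, a) = -((44 + 33) + 27/5) = -(77 + 27/5) = -1*412/5 = -412/5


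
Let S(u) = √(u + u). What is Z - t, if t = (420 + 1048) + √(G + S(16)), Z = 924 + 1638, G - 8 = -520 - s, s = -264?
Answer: 1094 - 2*√(-62 + √2) ≈ 1094.0 - 15.567*I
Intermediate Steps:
G = -248 (G = 8 + (-520 - 1*(-264)) = 8 + (-520 + 264) = 8 - 256 = -248)
S(u) = √2*√u (S(u) = √(2*u) = √2*√u)
Z = 2562
t = 1468 + √(-248 + 4*√2) (t = (420 + 1048) + √(-248 + √2*√16) = 1468 + √(-248 + √2*4) = 1468 + √(-248 + 4*√2) ≈ 1468.0 + 15.567*I)
Z - t = 2562 - (1468 + 2*√(-62 + √2)) = 2562 + (-1468 - 2*√(-62 + √2)) = 1094 - 2*√(-62 + √2)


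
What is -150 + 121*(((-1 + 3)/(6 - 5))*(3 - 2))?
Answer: 92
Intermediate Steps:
-150 + 121*(((-1 + 3)/(6 - 5))*(3 - 2)) = -150 + 121*((2/1)*1) = -150 + 121*((2*1)*1) = -150 + 121*(2*1) = -150 + 121*2 = -150 + 242 = 92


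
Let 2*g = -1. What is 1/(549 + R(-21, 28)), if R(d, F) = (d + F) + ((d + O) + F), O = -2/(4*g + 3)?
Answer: 1/561 ≈ 0.0017825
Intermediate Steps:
g = -1/2 (g = (1/2)*(-1) = -1/2 ≈ -0.50000)
O = -2 (O = -2/(4*(-1/2) + 3) = -2/(-2 + 3) = -2/1 = -2*1 = -2)
R(d, F) = -2 + 2*F + 2*d (R(d, F) = (d + F) + ((d - 2) + F) = (F + d) + ((-2 + d) + F) = (F + d) + (-2 + F + d) = -2 + 2*F + 2*d)
1/(549 + R(-21, 28)) = 1/(549 + (-2 + 2*28 + 2*(-21))) = 1/(549 + (-2 + 56 - 42)) = 1/(549 + 12) = 1/561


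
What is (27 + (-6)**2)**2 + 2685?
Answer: 6654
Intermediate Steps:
(27 + (-6)**2)**2 + 2685 = (27 + 36)**2 + 2685 = 63**2 + 2685 = 3969 + 2685 = 6654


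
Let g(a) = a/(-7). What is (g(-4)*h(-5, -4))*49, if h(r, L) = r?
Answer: -140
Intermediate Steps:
g(a) = -a/7 (g(a) = a*(-⅐) = -a/7)
(g(-4)*h(-5, -4))*49 = (-⅐*(-4)*(-5))*49 = ((4/7)*(-5))*49 = -20/7*49 = -140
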